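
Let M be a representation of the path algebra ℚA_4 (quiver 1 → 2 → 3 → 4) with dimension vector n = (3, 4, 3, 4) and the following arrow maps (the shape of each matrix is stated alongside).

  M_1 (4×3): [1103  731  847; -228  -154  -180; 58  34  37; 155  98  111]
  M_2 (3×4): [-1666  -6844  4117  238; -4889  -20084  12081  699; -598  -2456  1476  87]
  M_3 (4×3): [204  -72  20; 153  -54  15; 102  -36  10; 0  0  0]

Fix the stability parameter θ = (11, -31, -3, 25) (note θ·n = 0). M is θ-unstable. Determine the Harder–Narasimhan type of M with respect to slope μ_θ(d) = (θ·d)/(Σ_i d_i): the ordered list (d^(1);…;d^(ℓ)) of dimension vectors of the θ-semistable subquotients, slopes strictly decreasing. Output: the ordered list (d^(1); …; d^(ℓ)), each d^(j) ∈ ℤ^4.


Via rank(M_{q-1}∘⋯∘M_p): M ≅ I[1,3]^2, I[1,4], I[2,2], I[4,4]^3.
μ_θ-semistable layers: μ^(1)=25; μ^(2)=-3; μ^(3)=-10; μ^(4)=-31

((0, 0, 0, 4); (0, 0, 3, 0); (3, 3, 0, 0); (0, 1, 0, 0))


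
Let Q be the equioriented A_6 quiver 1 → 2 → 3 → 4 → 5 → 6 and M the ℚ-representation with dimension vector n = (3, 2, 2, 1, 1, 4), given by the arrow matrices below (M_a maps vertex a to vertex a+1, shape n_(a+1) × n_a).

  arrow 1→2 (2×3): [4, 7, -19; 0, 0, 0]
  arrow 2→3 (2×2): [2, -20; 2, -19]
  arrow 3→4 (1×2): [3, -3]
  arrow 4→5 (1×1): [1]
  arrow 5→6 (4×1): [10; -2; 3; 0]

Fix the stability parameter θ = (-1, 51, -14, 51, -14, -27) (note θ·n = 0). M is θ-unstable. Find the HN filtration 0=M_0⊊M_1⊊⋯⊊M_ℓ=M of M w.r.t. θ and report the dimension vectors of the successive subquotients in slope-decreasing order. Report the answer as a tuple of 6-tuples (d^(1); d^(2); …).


Barcode: M ≅ I[1,1]^2, I[1,3], I[2,6], I[6,6]^3. HN layers by μ_θ (4 steps, strictly decreasing):
  μ^(1)=37/2; μ^(2)=47/5; μ^(3)=-1; μ^(4)=-27

((0, 1, 1, 0, 0, 0); (0, 1, 1, 1, 1, 1); (3, 0, 0, 0, 0, 0); (0, 0, 0, 0, 0, 3))


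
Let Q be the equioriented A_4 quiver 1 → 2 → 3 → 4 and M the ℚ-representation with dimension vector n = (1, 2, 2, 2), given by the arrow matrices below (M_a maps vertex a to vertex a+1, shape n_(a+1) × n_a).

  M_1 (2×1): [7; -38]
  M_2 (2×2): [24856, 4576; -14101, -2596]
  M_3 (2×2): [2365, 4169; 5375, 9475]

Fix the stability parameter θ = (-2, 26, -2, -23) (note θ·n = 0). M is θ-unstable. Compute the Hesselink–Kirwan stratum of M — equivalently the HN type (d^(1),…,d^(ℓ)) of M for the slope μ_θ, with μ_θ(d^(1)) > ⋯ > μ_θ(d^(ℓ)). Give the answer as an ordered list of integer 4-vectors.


Interval decomposition of M: I[1,4], I[2,2], I[3,3], I[4,4].
HN type (ℓ=4): μ^(1)=26; μ^(2)=1/3; μ^(3)=-2; μ^(4)=-23

((0, 1, 0, 0); (0, 1, 1, 1); (1, 0, 1, 0); (0, 0, 0, 1))


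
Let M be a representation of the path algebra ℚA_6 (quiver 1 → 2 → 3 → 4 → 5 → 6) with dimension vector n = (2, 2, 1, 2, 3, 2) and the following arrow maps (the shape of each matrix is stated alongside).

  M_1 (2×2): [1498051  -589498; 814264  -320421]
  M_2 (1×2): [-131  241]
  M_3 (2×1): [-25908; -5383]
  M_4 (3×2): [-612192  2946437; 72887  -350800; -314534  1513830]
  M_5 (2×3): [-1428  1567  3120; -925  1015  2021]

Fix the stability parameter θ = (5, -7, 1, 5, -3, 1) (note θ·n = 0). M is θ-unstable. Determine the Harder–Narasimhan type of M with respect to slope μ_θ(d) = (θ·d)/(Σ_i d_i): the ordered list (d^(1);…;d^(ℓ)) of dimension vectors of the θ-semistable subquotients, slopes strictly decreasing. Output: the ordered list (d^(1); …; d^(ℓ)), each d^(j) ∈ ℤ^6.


Barcode: M ≅ I[1,2], I[1,6], I[4,6], I[5,5]. HN layers by μ_θ (3 steps, strictly decreasing):
  μ^(1)=1; μ^(2)=-1; μ^(3)=-3

((0, 0, 1, 2, 2, 2); (2, 2, 0, 0, 0, 0); (0, 0, 0, 0, 1, 0))


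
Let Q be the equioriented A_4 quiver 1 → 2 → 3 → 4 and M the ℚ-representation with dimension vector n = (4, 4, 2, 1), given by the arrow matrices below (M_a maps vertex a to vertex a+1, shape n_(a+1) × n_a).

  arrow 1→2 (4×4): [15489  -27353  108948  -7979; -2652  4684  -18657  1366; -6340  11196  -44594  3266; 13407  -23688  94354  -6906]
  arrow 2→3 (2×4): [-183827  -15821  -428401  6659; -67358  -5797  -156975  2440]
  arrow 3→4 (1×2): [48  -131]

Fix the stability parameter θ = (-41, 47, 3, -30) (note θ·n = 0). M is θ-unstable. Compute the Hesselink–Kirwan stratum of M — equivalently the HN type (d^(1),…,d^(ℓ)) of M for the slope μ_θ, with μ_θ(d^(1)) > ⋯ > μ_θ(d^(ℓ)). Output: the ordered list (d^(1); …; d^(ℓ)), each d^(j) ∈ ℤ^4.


Via rank(M_{q-1}∘⋯∘M_p): M ≅ I[1,2]^2, I[1,3], I[1,4].
μ_θ-semistable layers: μ^(1)=47; μ^(2)=25; μ^(3)=20/3; μ^(4)=-41

((0, 2, 0, 0); (0, 1, 1, 0); (0, 1, 1, 1); (4, 0, 0, 0))


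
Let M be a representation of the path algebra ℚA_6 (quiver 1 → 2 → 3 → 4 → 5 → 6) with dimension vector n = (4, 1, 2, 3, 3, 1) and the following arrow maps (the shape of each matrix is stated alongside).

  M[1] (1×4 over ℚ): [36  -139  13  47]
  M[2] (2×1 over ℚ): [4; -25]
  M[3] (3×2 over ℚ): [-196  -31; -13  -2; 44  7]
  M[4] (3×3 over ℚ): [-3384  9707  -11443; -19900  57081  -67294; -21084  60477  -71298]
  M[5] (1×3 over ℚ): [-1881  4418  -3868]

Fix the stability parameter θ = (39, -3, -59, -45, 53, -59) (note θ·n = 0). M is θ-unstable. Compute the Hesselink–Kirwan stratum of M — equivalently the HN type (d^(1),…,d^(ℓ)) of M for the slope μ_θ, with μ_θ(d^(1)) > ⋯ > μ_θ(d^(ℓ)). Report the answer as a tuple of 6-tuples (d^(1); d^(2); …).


Interval decomposition of M: I[1,1]^3, I[1,6], I[3,5], I[4,4], I[5,5].
HN type (ℓ=6): μ^(1)=53; μ^(2)=39; μ^(3)=-3; μ^(4)=-17; μ^(5)=-45; μ^(6)=-59

((0, 0, 0, 0, 2, 0); (3, 0, 0, 0, 0, 0); (0, 0, 0, 0, 1, 1); (1, 1, 1, 1, 0, 0); (0, 0, 0, 2, 0, 0); (0, 0, 1, 0, 0, 0))


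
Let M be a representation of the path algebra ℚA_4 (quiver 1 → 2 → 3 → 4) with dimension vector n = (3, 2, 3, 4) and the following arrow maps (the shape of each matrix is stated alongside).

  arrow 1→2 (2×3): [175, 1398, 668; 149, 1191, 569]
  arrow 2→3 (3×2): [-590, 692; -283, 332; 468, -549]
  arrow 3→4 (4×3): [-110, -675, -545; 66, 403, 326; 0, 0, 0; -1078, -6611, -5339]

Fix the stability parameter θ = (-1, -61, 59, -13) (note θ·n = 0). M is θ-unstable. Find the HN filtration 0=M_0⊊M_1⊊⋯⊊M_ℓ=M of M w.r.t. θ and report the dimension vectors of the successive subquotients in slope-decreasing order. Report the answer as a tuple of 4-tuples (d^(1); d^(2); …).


Interval decomposition of M: I[1,1], I[1,4]^2, I[3,3], I[4,4]^2.
HN type (ℓ=5): μ^(1)=59; μ^(2)=23; μ^(3)=-1; μ^(4)=-13; μ^(5)=-31

((0, 0, 1, 0); (0, 0, 2, 2); (1, 0, 0, 0); (0, 0, 0, 2); (2, 2, 0, 0))


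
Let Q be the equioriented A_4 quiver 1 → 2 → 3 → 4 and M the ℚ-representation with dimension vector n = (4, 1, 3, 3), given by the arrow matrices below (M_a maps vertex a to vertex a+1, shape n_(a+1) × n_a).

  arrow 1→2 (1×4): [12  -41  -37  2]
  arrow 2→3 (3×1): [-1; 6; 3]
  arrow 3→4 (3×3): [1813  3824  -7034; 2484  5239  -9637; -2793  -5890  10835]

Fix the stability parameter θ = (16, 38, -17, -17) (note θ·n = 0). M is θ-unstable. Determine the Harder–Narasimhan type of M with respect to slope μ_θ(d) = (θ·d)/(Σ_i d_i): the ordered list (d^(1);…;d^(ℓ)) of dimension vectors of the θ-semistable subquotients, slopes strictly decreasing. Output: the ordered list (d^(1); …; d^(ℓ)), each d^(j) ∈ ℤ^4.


Interval decomposition of M: I[1,1]^3, I[1,4], I[3,4]^2.
HN type (ℓ=3): μ^(1)=16; μ^(2)=5; μ^(3)=-17

((3, 0, 0, 0); (1, 1, 1, 1); (0, 0, 2, 2))


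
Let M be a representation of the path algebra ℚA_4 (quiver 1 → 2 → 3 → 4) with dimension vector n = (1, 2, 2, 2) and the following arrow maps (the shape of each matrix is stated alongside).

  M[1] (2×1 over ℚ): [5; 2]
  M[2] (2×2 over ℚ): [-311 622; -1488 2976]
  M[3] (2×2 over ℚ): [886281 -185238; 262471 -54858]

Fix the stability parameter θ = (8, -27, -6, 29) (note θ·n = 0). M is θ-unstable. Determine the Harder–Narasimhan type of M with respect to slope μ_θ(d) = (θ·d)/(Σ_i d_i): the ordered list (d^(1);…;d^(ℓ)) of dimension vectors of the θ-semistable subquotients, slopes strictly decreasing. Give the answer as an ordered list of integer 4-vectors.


Via rank(M_{q-1}∘⋯∘M_p): M ≅ I[1,4], I[2,2], I[3,3], I[4,4].
μ_θ-semistable layers: μ^(1)=29; μ^(2)=-6; μ^(3)=-19/2; μ^(4)=-27

((0, 0, 0, 2); (0, 0, 2, 0); (1, 1, 0, 0); (0, 1, 0, 0))


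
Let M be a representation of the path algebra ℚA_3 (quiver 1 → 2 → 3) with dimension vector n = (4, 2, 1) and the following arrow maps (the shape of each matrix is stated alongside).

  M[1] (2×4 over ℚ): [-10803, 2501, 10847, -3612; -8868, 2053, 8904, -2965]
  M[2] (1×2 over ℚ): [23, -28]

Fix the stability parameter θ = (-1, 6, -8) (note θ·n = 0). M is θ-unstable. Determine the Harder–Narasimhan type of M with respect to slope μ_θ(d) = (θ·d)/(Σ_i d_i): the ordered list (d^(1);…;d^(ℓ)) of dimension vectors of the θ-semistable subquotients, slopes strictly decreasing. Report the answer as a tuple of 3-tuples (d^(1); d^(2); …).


Via rank(M_{q-1}∘⋯∘M_p): M ≅ I[1,1]^2, I[1,2], I[1,3].
μ_θ-semistable layers: μ^(1)=6; μ^(2)=-1

((0, 1, 0); (4, 1, 1))


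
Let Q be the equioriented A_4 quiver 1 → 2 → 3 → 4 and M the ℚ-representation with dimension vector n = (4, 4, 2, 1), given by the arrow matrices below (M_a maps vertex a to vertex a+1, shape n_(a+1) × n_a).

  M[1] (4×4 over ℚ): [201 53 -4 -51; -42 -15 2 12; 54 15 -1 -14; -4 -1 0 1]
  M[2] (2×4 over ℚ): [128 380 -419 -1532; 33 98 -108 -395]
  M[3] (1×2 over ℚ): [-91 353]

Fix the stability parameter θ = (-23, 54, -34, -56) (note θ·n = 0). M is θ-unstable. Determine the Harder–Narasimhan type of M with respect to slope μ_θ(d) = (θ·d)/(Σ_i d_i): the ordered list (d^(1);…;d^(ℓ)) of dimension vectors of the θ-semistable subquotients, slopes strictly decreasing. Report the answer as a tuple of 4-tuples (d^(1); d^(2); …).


Barcode: M ≅ I[1,2]^2, I[1,3], I[1,4]. HN layers by μ_θ (4 steps, strictly decreasing):
  μ^(1)=54; μ^(2)=10; μ^(3)=-12; μ^(4)=-23

((0, 2, 0, 0); (0, 1, 1, 0); (0, 1, 1, 1); (4, 0, 0, 0))


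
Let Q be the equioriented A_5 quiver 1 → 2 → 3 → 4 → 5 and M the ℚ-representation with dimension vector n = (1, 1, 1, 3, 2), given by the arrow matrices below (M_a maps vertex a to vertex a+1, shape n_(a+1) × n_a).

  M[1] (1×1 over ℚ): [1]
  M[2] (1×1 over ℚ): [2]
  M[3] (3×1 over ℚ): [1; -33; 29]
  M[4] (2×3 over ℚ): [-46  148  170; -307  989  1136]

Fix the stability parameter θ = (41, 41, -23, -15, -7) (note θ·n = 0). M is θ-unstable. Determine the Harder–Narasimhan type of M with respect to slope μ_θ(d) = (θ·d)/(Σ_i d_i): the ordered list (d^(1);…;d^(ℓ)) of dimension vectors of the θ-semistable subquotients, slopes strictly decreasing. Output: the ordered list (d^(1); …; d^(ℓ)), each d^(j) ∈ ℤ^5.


Interval decomposition of M: I[1,4], I[4,5]^2.
HN type (ℓ=3): μ^(1)=11; μ^(2)=-7; μ^(3)=-15

((1, 1, 1, 1, 0); (0, 0, 0, 0, 2); (0, 0, 0, 2, 0))


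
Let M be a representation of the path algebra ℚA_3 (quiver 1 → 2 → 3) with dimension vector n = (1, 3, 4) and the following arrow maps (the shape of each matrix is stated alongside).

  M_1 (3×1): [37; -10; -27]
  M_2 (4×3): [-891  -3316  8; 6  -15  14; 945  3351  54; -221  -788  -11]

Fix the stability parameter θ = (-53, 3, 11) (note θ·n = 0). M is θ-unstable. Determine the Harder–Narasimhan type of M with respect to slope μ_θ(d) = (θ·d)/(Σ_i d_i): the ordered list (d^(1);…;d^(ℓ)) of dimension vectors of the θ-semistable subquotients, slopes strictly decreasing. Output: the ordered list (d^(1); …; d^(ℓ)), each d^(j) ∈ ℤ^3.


Interval decomposition of M: I[1,3], I[2,3]^2, I[3,3].
HN type (ℓ=3): μ^(1)=11; μ^(2)=3; μ^(3)=-53

((0, 0, 4); (0, 3, 0); (1, 0, 0))


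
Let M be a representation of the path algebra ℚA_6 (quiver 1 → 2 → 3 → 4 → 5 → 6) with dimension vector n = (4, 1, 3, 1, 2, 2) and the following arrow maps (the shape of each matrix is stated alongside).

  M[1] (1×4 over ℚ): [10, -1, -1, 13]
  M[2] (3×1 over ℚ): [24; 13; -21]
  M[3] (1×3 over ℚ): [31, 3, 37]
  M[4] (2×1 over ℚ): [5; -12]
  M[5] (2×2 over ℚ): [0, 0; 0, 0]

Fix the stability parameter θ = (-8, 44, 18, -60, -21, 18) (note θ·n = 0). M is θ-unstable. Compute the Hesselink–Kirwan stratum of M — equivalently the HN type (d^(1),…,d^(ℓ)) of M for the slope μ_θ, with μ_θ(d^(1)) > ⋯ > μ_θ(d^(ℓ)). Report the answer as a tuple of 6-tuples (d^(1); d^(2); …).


Barcode: M ≅ I[1,1]^3, I[1,5], I[3,3]^2, I[5,5], I[6,6]^2. HN layers by μ_θ (4 steps, strictly decreasing):
  μ^(1)=18; μ^(2)=-19/4; μ^(3)=-8; μ^(4)=-21

((0, 0, 2, 0, 0, 2); (0, 1, 1, 1, 1, 0); (4, 0, 0, 0, 0, 0); (0, 0, 0, 0, 1, 0))


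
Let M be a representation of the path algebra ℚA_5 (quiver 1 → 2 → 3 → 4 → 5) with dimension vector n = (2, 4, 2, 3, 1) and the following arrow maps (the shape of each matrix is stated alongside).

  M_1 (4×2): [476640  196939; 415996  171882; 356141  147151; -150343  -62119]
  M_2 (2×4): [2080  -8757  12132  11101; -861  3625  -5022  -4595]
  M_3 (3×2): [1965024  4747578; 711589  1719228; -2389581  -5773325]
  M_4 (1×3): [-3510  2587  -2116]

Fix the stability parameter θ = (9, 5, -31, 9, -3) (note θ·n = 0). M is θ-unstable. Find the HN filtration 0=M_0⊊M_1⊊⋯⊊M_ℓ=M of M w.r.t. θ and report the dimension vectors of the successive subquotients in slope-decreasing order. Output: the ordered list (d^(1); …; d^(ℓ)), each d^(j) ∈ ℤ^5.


Barcode: M ≅ I[1,4], I[1,5], I[2,2]^2, I[4,4]. HN layers by μ_θ (4 steps, strictly decreasing):
  μ^(1)=9; μ^(2)=5; μ^(3)=3; μ^(4)=-17/3

((0, 0, 0, 2, 0); (0, 2, 0, 0, 0); (0, 0, 0, 1, 1); (2, 2, 2, 0, 0))


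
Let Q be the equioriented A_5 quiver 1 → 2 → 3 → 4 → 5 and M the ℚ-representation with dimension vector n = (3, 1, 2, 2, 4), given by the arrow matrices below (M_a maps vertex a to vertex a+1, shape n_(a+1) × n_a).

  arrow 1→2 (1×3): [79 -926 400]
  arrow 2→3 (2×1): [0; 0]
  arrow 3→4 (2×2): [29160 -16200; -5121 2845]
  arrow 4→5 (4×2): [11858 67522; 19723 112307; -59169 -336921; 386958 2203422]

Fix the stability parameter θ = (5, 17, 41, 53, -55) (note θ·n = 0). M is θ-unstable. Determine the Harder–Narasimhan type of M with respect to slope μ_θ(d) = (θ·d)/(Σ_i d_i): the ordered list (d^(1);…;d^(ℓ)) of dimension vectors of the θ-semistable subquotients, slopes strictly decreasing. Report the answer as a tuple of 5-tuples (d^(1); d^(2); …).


Via rank(M_{q-1}∘⋯∘M_p): M ≅ I[1,1]^2, I[1,2], I[3,3], I[3,5], I[4,4], I[5,5]^3.
μ_θ-semistable layers: μ^(1)=53; μ^(2)=41; μ^(3)=17; μ^(4)=13; μ^(5)=5; μ^(6)=-55

((0, 0, 0, 1, 0); (0, 0, 1, 0, 0); (0, 1, 0, 0, 0); (0, 0, 1, 1, 1); (3, 0, 0, 0, 0); (0, 0, 0, 0, 3))


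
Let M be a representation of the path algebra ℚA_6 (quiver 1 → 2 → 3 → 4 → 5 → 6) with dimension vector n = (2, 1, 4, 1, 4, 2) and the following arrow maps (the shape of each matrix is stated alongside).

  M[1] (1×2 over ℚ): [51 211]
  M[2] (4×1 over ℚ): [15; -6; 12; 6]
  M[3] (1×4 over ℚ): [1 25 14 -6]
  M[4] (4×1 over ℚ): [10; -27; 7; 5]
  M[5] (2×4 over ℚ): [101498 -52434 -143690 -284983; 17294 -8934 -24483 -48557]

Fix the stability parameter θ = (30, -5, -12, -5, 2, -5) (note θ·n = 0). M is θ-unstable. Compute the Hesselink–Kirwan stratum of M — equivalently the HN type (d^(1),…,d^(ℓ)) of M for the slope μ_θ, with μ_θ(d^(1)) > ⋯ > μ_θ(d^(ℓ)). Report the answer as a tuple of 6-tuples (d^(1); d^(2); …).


Barcode: M ≅ I[1,1], I[1,6], I[3,3]^3, I[5,5]^2, I[5,6]. HN layers by μ_θ (5 steps, strictly decreasing):
  μ^(1)=30; μ^(2)=2; μ^(3)=5/6; μ^(4)=-3/2; μ^(5)=-12

((1, 0, 0, 0, 0, 0); (0, 0, 0, 0, 2, 0); (1, 1, 1, 1, 1, 1); (0, 0, 0, 0, 1, 1); (0, 0, 3, 0, 0, 0))


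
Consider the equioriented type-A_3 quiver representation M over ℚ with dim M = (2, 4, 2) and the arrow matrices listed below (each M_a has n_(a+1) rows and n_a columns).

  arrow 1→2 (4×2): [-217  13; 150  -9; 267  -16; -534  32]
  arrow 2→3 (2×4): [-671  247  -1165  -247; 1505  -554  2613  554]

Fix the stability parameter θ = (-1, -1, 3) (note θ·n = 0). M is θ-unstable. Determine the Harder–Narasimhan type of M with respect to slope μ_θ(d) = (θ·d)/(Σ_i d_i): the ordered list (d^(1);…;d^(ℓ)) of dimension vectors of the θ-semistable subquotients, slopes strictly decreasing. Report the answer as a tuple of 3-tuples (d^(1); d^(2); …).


Via rank(M_{q-1}∘⋯∘M_p): M ≅ I[1,2], I[1,3], I[2,2], I[2,3].
μ_θ-semistable layers: μ^(1)=3; μ^(2)=-1

((0, 0, 2); (2, 4, 0))


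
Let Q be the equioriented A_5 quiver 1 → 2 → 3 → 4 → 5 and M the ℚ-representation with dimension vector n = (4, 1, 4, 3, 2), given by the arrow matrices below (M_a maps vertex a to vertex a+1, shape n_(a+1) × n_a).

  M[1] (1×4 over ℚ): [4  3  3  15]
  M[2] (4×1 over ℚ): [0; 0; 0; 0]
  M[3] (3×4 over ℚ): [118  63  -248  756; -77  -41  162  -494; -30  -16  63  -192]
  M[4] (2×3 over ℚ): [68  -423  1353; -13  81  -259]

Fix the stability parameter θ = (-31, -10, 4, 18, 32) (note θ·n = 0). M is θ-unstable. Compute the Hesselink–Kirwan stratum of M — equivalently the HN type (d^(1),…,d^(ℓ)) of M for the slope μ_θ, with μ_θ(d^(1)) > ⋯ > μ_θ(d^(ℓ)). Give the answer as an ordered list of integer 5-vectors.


Via rank(M_{q-1}∘⋯∘M_p): M ≅ I[1,1]^3, I[1,2], I[3,3], I[3,4], I[3,5]^2.
μ_θ-semistable layers: μ^(1)=32; μ^(2)=18; μ^(3)=4; μ^(4)=-10; μ^(5)=-31

((0, 0, 0, 0, 2); (0, 0, 0, 3, 0); (0, 0, 4, 0, 0); (0, 1, 0, 0, 0); (4, 0, 0, 0, 0))


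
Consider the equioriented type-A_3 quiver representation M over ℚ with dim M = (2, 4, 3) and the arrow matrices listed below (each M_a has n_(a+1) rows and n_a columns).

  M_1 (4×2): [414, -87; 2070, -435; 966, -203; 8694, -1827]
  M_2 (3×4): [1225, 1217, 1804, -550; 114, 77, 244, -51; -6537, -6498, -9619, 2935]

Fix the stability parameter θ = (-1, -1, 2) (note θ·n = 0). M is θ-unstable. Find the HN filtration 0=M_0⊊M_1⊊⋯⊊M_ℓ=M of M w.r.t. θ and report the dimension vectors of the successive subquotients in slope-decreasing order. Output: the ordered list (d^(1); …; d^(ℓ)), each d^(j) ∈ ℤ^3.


Interval decomposition of M: I[1,1], I[1,3], I[2,2], I[2,3]^2.
HN type (ℓ=2): μ^(1)=2; μ^(2)=-1

((0, 0, 3); (2, 4, 0))


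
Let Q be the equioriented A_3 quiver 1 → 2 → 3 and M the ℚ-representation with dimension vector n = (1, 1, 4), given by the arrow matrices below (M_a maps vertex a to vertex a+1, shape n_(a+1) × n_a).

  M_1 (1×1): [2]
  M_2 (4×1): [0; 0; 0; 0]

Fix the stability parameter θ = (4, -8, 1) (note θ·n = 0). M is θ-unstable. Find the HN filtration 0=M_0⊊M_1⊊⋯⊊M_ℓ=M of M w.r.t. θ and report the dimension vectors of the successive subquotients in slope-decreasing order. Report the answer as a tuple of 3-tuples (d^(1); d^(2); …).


Via rank(M_{q-1}∘⋯∘M_p): M ≅ I[1,2], I[3,3]^4.
μ_θ-semistable layers: μ^(1)=1; μ^(2)=-2

((0, 0, 4); (1, 1, 0))


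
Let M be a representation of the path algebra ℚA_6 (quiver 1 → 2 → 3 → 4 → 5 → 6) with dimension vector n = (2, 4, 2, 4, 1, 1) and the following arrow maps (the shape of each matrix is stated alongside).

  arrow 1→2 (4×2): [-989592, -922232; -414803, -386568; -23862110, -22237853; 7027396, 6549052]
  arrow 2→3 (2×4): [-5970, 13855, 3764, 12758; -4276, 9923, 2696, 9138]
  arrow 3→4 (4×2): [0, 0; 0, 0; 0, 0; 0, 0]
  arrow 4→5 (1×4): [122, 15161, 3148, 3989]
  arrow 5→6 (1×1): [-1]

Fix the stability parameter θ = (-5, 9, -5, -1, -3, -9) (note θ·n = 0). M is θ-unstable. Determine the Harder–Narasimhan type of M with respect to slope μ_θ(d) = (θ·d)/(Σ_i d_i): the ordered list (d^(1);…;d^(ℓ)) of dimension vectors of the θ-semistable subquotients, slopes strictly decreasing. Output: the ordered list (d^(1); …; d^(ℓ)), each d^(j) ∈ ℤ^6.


Interval decomposition of M: I[1,3]^2, I[2,2]^2, I[4,4]^3, I[4,6].
HN type (ℓ=5): μ^(1)=9; μ^(2)=2; μ^(3)=-1; μ^(4)=-13/3; μ^(5)=-5

((0, 2, 0, 0, 0, 0); (0, 2, 2, 0, 0, 0); (0, 0, 0, 3, 0, 0); (0, 0, 0, 1, 1, 1); (2, 0, 0, 0, 0, 0))


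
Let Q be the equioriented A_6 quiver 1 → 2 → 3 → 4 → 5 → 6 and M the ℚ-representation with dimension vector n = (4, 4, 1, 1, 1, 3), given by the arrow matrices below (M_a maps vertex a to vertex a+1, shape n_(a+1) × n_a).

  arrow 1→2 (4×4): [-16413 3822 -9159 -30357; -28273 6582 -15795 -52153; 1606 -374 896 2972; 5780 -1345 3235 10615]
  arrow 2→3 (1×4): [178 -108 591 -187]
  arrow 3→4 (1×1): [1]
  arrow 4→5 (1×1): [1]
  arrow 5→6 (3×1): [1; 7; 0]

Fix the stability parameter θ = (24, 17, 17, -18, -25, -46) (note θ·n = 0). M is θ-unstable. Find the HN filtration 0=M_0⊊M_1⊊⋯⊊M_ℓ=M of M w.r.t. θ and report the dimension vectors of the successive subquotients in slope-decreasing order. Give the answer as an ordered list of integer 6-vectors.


Via rank(M_{q-1}∘⋯∘M_p): M ≅ I[1,1]^2, I[1,2], I[1,6], I[2,2]^2, I[6,6]^2.
μ_θ-semistable layers: μ^(1)=24; μ^(2)=41/2; μ^(3)=17; μ^(4)=-31/6; μ^(5)=-46

((2, 0, 0, 0, 0, 0); (1, 1, 0, 0, 0, 0); (0, 2, 0, 0, 0, 0); (1, 1, 1, 1, 1, 1); (0, 0, 0, 0, 0, 2))


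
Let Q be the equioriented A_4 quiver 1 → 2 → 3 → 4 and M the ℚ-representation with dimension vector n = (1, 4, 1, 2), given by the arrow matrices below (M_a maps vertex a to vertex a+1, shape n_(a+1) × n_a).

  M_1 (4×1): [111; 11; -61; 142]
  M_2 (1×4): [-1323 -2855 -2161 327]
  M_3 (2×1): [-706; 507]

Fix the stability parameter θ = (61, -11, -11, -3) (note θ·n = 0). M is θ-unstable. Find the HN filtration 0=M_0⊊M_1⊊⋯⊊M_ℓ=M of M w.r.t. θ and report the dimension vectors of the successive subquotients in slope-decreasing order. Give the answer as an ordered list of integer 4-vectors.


Via rank(M_{q-1}∘⋯∘M_p): M ≅ I[1,4], I[2,2]^3, I[4,4].
μ_θ-semistable layers: μ^(1)=9; μ^(2)=-3; μ^(3)=-11

((1, 1, 1, 1); (0, 0, 0, 1); (0, 3, 0, 0))


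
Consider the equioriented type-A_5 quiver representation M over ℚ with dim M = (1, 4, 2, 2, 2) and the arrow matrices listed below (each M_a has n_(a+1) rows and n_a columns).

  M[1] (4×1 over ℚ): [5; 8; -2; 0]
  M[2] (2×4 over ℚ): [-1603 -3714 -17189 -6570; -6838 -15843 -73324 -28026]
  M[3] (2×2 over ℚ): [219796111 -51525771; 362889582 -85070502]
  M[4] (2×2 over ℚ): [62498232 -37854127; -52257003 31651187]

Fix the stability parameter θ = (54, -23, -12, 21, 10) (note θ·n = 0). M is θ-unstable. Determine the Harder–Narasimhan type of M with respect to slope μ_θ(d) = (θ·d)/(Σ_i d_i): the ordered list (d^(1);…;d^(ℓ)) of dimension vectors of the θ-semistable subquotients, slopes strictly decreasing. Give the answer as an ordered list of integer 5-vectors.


Via rank(M_{q-1}∘⋯∘M_p): M ≅ I[1,5], I[2,2]^2, I[2,3], I[4,5].
μ_θ-semistable layers: μ^(1)=31/2; μ^(2)=19/3; μ^(3)=-12; μ^(4)=-23

((0, 0, 0, 2, 2); (1, 1, 1, 0, 0); (0, 0, 1, 0, 0); (0, 3, 0, 0, 0))


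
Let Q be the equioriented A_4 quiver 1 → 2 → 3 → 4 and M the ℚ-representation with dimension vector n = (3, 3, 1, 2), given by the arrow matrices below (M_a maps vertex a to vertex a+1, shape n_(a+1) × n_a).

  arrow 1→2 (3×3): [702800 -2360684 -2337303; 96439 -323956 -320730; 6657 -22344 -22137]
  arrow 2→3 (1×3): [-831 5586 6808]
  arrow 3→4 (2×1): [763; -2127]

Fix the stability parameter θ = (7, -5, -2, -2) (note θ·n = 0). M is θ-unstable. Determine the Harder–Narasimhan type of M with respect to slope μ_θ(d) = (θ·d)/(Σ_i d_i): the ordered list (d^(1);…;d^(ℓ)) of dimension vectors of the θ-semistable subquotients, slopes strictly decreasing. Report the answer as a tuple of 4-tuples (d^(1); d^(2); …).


Interval decomposition of M: I[1,1], I[1,2], I[1,4], I[2,2], I[4,4].
HN type (ℓ=5): μ^(1)=7; μ^(2)=1; μ^(3)=-1/2; μ^(4)=-2; μ^(5)=-5

((1, 0, 0, 0); (1, 1, 0, 0); (1, 1, 1, 1); (0, 0, 0, 1); (0, 1, 0, 0))


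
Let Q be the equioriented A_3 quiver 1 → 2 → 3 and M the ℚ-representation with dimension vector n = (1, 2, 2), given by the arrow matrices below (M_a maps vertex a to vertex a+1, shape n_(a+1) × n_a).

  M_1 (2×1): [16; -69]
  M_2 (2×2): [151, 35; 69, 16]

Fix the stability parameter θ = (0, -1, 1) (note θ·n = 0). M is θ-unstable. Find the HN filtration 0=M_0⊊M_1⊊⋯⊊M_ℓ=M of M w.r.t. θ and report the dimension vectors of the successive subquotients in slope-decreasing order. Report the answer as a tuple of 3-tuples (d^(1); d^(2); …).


Interval decomposition of M: I[1,3], I[2,3].
HN type (ℓ=3): μ^(1)=1; μ^(2)=-1/2; μ^(3)=-1

((0, 0, 2); (1, 1, 0); (0, 1, 0))


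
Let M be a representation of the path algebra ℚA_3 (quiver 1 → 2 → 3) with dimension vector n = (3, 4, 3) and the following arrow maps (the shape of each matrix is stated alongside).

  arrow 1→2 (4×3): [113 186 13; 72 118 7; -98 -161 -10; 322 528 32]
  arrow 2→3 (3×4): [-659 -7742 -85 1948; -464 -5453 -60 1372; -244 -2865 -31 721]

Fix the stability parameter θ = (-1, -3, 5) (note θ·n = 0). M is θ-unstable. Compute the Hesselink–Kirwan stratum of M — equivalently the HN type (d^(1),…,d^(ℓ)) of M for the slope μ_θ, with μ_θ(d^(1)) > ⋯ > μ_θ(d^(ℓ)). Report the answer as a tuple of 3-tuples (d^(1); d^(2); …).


Via rank(M_{q-1}∘⋯∘M_p): M ≅ I[1,3]^3, I[2,2].
μ_θ-semistable layers: μ^(1)=5; μ^(2)=-2; μ^(3)=-3

((0, 0, 3); (3, 3, 0); (0, 1, 0))


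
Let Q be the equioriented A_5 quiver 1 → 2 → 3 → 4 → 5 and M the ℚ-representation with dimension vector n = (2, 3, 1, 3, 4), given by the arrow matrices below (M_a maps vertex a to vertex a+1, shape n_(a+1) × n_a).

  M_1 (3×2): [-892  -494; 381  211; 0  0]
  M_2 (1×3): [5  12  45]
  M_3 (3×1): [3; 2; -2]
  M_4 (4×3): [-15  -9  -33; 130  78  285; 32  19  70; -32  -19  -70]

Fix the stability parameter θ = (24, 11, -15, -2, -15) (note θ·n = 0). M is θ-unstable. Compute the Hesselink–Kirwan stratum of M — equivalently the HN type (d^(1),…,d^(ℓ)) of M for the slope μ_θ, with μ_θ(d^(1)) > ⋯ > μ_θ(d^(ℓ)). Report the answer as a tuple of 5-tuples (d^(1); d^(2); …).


Interval decomposition of M: I[1,2], I[1,5], I[2,2], I[4,5]^2, I[5,5].
HN type (ℓ=5): μ^(1)=35/2; μ^(2)=11; μ^(3)=3/5; μ^(4)=-17/2; μ^(5)=-15

((1, 1, 0, 0, 0); (0, 1, 0, 0, 0); (1, 1, 1, 1, 1); (0, 0, 0, 2, 2); (0, 0, 0, 0, 1))


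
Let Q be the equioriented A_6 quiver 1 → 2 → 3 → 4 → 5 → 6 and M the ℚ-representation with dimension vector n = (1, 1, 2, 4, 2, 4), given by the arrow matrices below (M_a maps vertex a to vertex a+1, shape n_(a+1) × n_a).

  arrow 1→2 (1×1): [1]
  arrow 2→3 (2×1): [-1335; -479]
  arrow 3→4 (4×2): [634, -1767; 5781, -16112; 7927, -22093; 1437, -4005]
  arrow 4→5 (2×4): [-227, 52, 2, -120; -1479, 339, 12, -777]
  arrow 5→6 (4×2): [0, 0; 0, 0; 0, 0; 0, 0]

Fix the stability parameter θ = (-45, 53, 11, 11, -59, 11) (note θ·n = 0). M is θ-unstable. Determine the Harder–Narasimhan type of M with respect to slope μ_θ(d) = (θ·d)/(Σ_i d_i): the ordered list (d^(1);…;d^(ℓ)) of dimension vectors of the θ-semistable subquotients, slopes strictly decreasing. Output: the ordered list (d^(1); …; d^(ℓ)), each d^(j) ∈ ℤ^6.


Via rank(M_{q-1}∘⋯∘M_p): M ≅ I[1,5], I[3,4], I[4,4], I[4,5], I[6,6]^4.
μ_θ-semistable layers: μ^(1)=11; μ^(2)=4; μ^(3)=-24; μ^(4)=-45

((0, 0, 1, 2, 0, 4); (0, 1, 1, 1, 1, 0); (0, 0, 0, 1, 1, 0); (1, 0, 0, 0, 0, 0))


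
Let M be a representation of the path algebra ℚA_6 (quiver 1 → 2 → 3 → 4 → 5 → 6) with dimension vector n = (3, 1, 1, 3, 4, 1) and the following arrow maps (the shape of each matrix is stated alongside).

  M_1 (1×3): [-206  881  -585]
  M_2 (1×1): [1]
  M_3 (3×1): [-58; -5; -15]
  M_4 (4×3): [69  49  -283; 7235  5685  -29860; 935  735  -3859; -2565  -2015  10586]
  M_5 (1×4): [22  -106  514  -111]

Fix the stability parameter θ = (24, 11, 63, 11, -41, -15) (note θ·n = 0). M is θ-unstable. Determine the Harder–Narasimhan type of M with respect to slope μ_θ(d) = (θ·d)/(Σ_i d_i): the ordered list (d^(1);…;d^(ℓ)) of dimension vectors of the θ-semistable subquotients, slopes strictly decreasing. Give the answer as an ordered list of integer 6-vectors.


Via rank(M_{q-1}∘⋯∘M_p): M ≅ I[1,1]^2, I[1,6], I[4,4], I[4,5], I[5,5]^2.
μ_θ-semistable layers: μ^(1)=24; μ^(2)=11; μ^(3)=53/6; μ^(4)=-15; μ^(5)=-41

((2, 0, 0, 0, 0, 0); (0, 0, 0, 1, 0, 0); (1, 1, 1, 1, 1, 1); (0, 0, 0, 1, 1, 0); (0, 0, 0, 0, 2, 0))


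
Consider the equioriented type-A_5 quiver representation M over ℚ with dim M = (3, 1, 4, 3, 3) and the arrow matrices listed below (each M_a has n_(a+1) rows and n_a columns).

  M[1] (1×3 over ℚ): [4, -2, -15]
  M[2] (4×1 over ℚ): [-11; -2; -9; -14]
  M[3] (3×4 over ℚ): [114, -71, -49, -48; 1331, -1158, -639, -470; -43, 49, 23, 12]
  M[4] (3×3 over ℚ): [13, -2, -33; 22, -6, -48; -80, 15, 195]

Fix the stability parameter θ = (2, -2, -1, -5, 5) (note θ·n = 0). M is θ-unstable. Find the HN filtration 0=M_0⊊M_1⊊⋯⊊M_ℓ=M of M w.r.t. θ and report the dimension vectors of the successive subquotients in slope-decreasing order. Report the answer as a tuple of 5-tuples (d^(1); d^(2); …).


Barcode: M ≅ I[1,1]^2, I[1,5], I[3,3], I[3,4], I[3,5], I[5,5]. HN layers by μ_θ (5 steps, strictly decreasing):
  μ^(1)=5; μ^(2)=2; μ^(3)=-1; μ^(4)=-3/2; μ^(5)=-3

((0, 0, 0, 0, 3); (2, 0, 0, 0, 0); (0, 0, 1, 0, 0); (1, 1, 1, 1, 0); (0, 0, 2, 2, 0))


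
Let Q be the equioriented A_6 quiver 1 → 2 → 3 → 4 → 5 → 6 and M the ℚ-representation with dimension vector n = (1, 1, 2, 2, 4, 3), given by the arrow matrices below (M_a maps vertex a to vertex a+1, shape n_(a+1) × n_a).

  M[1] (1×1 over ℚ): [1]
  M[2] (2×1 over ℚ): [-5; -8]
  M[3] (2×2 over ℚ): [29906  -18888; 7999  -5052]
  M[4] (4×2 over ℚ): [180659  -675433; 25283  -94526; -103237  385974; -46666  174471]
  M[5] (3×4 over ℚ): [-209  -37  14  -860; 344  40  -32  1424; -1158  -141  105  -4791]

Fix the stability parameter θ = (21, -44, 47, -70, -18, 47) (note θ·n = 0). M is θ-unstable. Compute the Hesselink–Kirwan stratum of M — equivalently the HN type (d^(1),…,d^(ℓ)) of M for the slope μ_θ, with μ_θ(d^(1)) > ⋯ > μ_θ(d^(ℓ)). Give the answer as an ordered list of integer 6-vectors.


Interval decomposition of M: I[1,6], I[3,3], I[4,5], I[5,5], I[5,6], I[6,6].
HN type (ℓ=4): μ^(1)=47; μ^(2)=-64/5; μ^(3)=-18; μ^(4)=-70

((0, 0, 1, 0, 0, 3); (1, 1, 1, 1, 1, 0); (0, 0, 0, 0, 3, 0); (0, 0, 0, 1, 0, 0))


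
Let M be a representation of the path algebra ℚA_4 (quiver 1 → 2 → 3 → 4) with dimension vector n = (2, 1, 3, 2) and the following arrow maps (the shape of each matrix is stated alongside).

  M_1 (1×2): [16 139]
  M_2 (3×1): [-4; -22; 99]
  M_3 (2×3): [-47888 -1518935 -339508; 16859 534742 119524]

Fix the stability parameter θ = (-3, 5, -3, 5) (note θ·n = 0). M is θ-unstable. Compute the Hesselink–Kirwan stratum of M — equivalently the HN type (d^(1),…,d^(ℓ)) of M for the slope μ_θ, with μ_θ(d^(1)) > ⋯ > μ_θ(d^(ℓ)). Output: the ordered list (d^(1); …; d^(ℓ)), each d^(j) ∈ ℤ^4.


Barcode: M ≅ I[1,1], I[1,4], I[3,3], I[3,4]. HN layers by μ_θ (3 steps, strictly decreasing):
  μ^(1)=5; μ^(2)=1; μ^(3)=-3

((0, 0, 0, 2); (0, 1, 1, 0); (2, 0, 2, 0))


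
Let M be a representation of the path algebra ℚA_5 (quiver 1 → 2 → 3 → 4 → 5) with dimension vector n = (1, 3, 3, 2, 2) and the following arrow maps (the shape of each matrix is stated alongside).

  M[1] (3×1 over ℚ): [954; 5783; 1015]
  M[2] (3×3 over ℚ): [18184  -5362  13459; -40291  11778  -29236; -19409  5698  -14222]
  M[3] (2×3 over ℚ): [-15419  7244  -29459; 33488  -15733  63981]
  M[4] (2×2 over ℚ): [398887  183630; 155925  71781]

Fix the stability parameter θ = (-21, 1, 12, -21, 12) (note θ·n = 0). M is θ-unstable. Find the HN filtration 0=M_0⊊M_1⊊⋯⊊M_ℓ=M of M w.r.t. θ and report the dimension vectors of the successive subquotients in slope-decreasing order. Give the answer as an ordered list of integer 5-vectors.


Barcode: M ≅ I[1,5], I[2,2], I[2,3], I[3,5]. HN layers by μ_θ (5 steps, strictly decreasing):
  μ^(1)=12; μ^(2)=1; μ^(3)=-8/3; μ^(4)=-9/2; μ^(5)=-21

((0, 0, 1, 0, 2); (0, 2, 0, 0, 0); (0, 1, 1, 1, 0); (0, 0, 1, 1, 0); (1, 0, 0, 0, 0))


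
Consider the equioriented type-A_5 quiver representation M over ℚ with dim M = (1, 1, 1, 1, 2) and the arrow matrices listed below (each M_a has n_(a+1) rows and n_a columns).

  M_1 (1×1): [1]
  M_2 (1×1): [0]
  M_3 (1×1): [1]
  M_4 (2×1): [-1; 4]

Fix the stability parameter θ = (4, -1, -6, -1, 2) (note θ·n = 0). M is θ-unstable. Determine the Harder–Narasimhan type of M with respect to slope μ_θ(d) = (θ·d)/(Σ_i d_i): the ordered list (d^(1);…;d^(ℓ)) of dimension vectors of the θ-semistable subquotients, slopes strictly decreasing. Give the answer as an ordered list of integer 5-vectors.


Barcode: M ≅ I[1,2], I[3,5], I[5,5]. HN layers by μ_θ (4 steps, strictly decreasing):
  μ^(1)=2; μ^(2)=3/2; μ^(3)=-1; μ^(4)=-6

((0, 0, 0, 0, 2); (1, 1, 0, 0, 0); (0, 0, 0, 1, 0); (0, 0, 1, 0, 0))


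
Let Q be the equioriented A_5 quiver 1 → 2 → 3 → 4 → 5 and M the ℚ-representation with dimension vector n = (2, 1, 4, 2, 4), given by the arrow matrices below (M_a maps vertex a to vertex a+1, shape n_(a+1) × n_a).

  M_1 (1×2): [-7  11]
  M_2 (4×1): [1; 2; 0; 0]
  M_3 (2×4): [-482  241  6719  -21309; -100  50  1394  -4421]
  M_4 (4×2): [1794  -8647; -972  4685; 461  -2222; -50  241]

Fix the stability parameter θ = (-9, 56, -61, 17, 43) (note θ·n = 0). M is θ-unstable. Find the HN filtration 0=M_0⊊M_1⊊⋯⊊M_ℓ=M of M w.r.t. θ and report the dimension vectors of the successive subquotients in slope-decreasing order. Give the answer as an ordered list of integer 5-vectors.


Interval decomposition of M: I[1,1], I[1,3], I[3,3], I[3,5]^2, I[5,5]^2.
HN type (ℓ=5): μ^(1)=43; μ^(2)=17; μ^(3)=-5/2; μ^(4)=-9; μ^(5)=-61

((0, 0, 0, 0, 4); (0, 0, 0, 2, 0); (0, 1, 1, 0, 0); (2, 0, 0, 0, 0); (0, 0, 3, 0, 0))


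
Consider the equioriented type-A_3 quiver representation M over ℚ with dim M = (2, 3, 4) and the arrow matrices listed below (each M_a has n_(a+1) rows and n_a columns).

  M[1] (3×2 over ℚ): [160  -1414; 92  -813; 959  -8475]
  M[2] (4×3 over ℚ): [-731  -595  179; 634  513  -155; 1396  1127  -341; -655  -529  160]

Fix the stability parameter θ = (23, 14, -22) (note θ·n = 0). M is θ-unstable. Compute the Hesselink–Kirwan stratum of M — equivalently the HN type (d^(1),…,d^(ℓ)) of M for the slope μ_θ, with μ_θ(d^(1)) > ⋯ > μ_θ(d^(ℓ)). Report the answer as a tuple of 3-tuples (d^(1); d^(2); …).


Via rank(M_{q-1}∘⋯∘M_p): M ≅ I[1,3]^2, I[2,3], I[3,3].
μ_θ-semistable layers: μ^(1)=5; μ^(2)=-4; μ^(3)=-22

((2, 2, 2); (0, 1, 1); (0, 0, 1))


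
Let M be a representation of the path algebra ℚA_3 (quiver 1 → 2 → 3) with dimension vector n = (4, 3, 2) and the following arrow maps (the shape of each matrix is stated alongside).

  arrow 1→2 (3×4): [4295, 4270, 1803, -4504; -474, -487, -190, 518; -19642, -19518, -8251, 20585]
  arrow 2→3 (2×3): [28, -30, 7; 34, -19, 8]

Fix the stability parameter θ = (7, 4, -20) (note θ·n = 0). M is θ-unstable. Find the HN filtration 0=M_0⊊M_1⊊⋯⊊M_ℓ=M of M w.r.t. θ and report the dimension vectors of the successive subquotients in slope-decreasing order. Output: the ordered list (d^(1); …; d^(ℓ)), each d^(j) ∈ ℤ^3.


Via rank(M_{q-1}∘⋯∘M_p): M ≅ I[1,1], I[1,2], I[1,3]^2.
μ_θ-semistable layers: μ^(1)=7; μ^(2)=11/2; μ^(3)=-3

((1, 0, 0); (1, 1, 0); (2, 2, 2))


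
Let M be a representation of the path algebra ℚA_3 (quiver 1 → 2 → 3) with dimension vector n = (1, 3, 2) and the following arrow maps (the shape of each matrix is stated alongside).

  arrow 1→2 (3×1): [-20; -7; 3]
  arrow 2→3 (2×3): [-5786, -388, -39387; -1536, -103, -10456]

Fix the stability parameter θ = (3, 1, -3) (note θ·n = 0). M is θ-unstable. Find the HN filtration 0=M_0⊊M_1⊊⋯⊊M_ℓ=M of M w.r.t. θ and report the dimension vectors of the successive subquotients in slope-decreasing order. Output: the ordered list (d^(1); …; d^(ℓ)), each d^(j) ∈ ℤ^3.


Via rank(M_{q-1}∘⋯∘M_p): M ≅ I[1,3], I[2,2], I[2,3].
μ_θ-semistable layers: μ^(1)=1; μ^(2)=1/3; μ^(3)=-1

((0, 1, 0); (1, 1, 1); (0, 1, 1))


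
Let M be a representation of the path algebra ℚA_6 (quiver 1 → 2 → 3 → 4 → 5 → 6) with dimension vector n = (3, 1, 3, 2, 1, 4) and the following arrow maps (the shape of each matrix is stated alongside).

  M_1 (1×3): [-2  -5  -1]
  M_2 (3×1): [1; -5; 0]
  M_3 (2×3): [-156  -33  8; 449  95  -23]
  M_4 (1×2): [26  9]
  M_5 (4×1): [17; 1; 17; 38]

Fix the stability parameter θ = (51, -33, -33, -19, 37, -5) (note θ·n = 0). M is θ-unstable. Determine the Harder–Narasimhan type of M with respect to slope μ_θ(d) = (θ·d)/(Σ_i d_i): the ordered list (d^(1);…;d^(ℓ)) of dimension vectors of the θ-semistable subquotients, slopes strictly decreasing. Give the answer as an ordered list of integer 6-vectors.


Interval decomposition of M: I[1,1]^2, I[1,4], I[3,3], I[3,6], I[6,6]^3.
HN type (ℓ=6): μ^(1)=51; μ^(2)=16; μ^(3)=-5; μ^(4)=-17/2; μ^(5)=-19; μ^(6)=-33

((2, 0, 0, 0, 0, 0); (0, 0, 0, 0, 1, 1); (0, 0, 0, 0, 0, 3); (1, 1, 1, 1, 0, 0); (0, 0, 0, 1, 0, 0); (0, 0, 2, 0, 0, 0))


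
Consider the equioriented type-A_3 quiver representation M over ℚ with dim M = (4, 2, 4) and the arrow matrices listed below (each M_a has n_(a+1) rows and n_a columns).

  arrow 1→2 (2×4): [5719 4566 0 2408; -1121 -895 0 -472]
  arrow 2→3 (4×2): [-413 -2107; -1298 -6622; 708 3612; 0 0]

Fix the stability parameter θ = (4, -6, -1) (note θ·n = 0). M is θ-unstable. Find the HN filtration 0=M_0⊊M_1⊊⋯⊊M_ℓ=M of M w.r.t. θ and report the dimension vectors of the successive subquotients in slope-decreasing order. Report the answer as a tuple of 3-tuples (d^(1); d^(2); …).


Interval decomposition of M: I[1,1]^2, I[1,2], I[1,3], I[3,3]^3.
HN type (ℓ=2): μ^(1)=4; μ^(2)=-1

((2, 0, 0); (2, 2, 4))


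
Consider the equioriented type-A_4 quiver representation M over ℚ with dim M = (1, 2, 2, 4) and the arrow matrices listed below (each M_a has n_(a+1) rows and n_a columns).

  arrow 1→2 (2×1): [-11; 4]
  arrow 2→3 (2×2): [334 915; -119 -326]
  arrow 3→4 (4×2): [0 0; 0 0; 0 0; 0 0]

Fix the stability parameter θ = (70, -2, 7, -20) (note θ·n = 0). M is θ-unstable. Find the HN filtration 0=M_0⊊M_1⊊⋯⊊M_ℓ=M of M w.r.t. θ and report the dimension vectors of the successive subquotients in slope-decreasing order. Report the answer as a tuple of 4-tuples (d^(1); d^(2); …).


Barcode: M ≅ I[1,3], I[2,3], I[4,4]^4. HN layers by μ_θ (4 steps, strictly decreasing):
  μ^(1)=25; μ^(2)=7; μ^(3)=-2; μ^(4)=-20

((1, 1, 1, 0); (0, 0, 1, 0); (0, 1, 0, 0); (0, 0, 0, 4))


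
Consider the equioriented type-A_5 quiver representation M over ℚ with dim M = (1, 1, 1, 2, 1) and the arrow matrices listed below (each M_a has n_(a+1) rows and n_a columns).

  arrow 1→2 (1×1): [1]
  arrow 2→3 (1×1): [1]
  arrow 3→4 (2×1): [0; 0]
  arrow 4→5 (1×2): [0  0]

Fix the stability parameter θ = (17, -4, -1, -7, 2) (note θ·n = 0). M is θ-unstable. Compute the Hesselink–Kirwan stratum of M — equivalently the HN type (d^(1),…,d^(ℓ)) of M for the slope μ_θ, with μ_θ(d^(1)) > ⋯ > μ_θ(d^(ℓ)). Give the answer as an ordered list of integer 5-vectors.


Interval decomposition of M: I[1,3], I[4,4]^2, I[5,5].
HN type (ℓ=3): μ^(1)=4; μ^(2)=2; μ^(3)=-7

((1, 1, 1, 0, 0); (0, 0, 0, 0, 1); (0, 0, 0, 2, 0))
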